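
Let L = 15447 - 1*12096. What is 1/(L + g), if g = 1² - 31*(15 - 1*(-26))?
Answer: 1/2081 ≈ 0.00048054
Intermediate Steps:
L = 3351 (L = 15447 - 12096 = 3351)
g = -1270 (g = 1 - 31*(15 + 26) = 1 - 31*41 = 1 - 1271 = -1270)
1/(L + g) = 1/(3351 - 1270) = 1/2081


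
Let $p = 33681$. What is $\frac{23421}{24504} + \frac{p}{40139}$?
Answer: $\frac{588471581}{327855352} \approx 1.7949$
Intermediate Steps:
$\frac{23421}{24504} + \frac{p}{40139} = \frac{23421}{24504} + \frac{33681}{40139} = 23421 \cdot \frac{1}{24504} + 33681 \cdot \frac{1}{40139} = \frac{7807}{8168} + \frac{33681}{40139} = \frac{588471581}{327855352}$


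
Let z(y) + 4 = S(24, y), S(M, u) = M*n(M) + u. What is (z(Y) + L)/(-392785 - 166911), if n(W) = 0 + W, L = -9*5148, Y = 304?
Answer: 2841/34981 ≈ 0.081216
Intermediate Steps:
L = -46332
n(W) = W
S(M, u) = u + M² (S(M, u) = M*M + u = M² + u = u + M²)
z(y) = 572 + y (z(y) = -4 + (y + 24²) = -4 + (y + 576) = -4 + (576 + y) = 572 + y)
(z(Y) + L)/(-392785 - 166911) = ((572 + 304) - 46332)/(-392785 - 166911) = (876 - 46332)/(-559696) = -45456*(-1/559696) = 2841/34981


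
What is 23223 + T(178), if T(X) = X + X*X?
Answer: 55085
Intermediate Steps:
T(X) = X + X²
23223 + T(178) = 23223 + 178*(1 + 178) = 23223 + 178*179 = 23223 + 31862 = 55085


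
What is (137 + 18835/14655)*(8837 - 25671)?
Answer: -6823055876/2931 ≈ -2.3279e+6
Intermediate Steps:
(137 + 18835/14655)*(8837 - 25671) = (137 + 18835*(1/14655))*(-16834) = (137 + 3767/2931)*(-16834) = (405314/2931)*(-16834) = -6823055876/2931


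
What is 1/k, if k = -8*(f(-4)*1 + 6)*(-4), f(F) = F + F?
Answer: -1/64 ≈ -0.015625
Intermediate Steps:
f(F) = 2*F
k = -64 (k = -8*((2*(-4))*1 + 6)*(-4) = -8*(-8*1 + 6)*(-4) = -8*(-8 + 6)*(-4) = -8*(-2)*(-4) = 16*(-4) = -64)
1/k = 1/(-64) = -1/64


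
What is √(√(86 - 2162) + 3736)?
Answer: √(3736 + 2*I*√519) ≈ 61.124 + 0.3727*I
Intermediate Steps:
√(√(86 - 2162) + 3736) = √(√(-2076) + 3736) = √(2*I*√519 + 3736) = √(3736 + 2*I*√519)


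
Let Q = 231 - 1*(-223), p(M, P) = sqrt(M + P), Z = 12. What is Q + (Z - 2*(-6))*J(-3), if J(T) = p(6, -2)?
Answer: 502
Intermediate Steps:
J(T) = 2 (J(T) = sqrt(6 - 2) = sqrt(4) = 2)
Q = 454 (Q = 231 + 223 = 454)
Q + (Z - 2*(-6))*J(-3) = 454 + (12 - 2*(-6))*2 = 454 + (12 + 12)*2 = 454 + 24*2 = 454 + 48 = 502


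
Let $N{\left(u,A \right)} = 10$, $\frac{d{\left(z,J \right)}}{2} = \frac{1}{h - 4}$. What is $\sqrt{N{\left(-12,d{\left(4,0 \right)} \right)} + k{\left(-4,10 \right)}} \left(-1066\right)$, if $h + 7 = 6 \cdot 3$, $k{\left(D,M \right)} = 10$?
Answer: $- 2132 \sqrt{5} \approx -4767.3$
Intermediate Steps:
$h = 11$ ($h = -7 + 6 \cdot 3 = -7 + 18 = 11$)
$d{\left(z,J \right)} = \frac{2}{7}$ ($d{\left(z,J \right)} = \frac{2}{11 - 4} = \frac{2}{7}$)
$\sqrt{N{\left(-12,d{\left(4,0 \right)} \right)} + k{\left(-4,10 \right)}} \left(-1066\right) = \sqrt{10 + 10} \left(-1066\right) = \sqrt{20} \left(-1066\right) = 2 \sqrt{5} \left(-1066\right) = - 2132 \sqrt{5}$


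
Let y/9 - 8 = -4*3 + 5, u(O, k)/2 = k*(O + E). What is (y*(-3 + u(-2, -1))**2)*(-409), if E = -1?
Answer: -33129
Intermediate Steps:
u(O, k) = 2*k*(-1 + O) (u(O, k) = 2*(k*(O - 1)) = 2*(k*(-1 + O)) = 2*k*(-1 + O))
y = 9 (y = 72 + 9*(-4*3 + 5) = 72 + 9*(-12 + 5) = 72 + 9*(-7) = 72 - 63 = 9)
(y*(-3 + u(-2, -1))**2)*(-409) = (9*(-3 + 2*(-1)*(-1 - 2))**2)*(-409) = (9*(-3 + 2*(-1)*(-3))**2)*(-409) = (9*(-3 + 6)**2)*(-409) = (9*3**2)*(-409) = (9*9)*(-409) = 81*(-409) = -33129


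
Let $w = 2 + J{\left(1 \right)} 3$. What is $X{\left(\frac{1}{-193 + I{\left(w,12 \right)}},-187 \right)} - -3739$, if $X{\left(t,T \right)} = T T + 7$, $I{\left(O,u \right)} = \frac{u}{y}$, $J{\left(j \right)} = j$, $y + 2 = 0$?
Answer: $38715$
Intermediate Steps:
$y = -2$ ($y = -2 + 0 = -2$)
$w = 5$ ($w = 2 + 1 \cdot 3 = 2 + 3 = 5$)
$I{\left(O,u \right)} = - \frac{u}{2}$ ($I{\left(O,u \right)} = \frac{u}{-2} = u \left(- \frac{1}{2}\right) = - \frac{u}{2}$)
$X{\left(t,T \right)} = 7 + T^{2}$ ($X{\left(t,T \right)} = T^{2} + 7 = 7 + T^{2}$)
$X{\left(\frac{1}{-193 + I{\left(w,12 \right)}},-187 \right)} - -3739 = \left(7 + \left(-187\right)^{2}\right) - -3739 = \left(7 + 34969\right) + 3739 = 34976 + 3739 = 38715$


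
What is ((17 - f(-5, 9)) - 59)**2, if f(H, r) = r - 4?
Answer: 2209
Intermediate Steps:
f(H, r) = -4 + r
((17 - f(-5, 9)) - 59)**2 = ((17 - (-4 + 9)) - 59)**2 = ((17 - 1*5) - 59)**2 = ((17 - 5) - 59)**2 = (12 - 59)**2 = (-47)**2 = 2209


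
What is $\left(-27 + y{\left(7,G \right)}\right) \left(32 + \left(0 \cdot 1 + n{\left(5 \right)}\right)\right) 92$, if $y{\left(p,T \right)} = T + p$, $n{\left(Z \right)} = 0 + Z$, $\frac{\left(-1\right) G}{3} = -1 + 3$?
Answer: $-88504$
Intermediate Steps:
$G = -6$ ($G = - 3 \left(-1 + 3\right) = \left(-3\right) 2 = -6$)
$n{\left(Z \right)} = Z$
$\left(-27 + y{\left(7,G \right)}\right) \left(32 + \left(0 \cdot 1 + n{\left(5 \right)}\right)\right) 92 = \left(-27 + \left(-6 + 7\right)\right) \left(32 + \left(0 \cdot 1 + 5\right)\right) 92 = \left(-27 + 1\right) \left(32 + \left(0 + 5\right)\right) 92 = - 26 \left(32 + 5\right) 92 = \left(-26\right) 37 \cdot 92 = \left(-962\right) 92 = -88504$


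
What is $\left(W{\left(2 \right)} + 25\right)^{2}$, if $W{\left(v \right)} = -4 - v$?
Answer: $361$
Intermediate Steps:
$\left(W{\left(2 \right)} + 25\right)^{2} = \left(\left(-4 - 2\right) + 25\right)^{2} = \left(-6 + 25\right)^{2} = 19^{2} = 361$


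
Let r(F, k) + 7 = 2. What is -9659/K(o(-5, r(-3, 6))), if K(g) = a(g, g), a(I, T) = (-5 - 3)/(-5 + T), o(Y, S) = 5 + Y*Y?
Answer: 241475/8 ≈ 30184.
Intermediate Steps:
r(F, k) = -5 (r(F, k) = -7 + 2 = -5)
o(Y, S) = 5 + Y**2
a(I, T) = -8/(-5 + T)
K(g) = -8/(-5 + g)
-9659/K(o(-5, r(-3, 6))) = -9659/((-8/(-5 + (5 + (-5)**2)))) = -9659/((-8/(-5 + (5 + 25)))) = -9659/((-8/(-5 + 30))) = -9659/((-8/25)) = -9659/((-8*1/25)) = -9659/(-8/25) = -9659*(-25/8) = 241475/8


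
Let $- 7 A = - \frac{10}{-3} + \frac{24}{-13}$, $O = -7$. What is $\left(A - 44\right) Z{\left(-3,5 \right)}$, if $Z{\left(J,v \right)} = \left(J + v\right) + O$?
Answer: $\frac{60350}{273} \approx 221.06$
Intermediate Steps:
$Z{\left(J,v \right)} = -7 + J + v$ ($Z{\left(J,v \right)} = \left(J + v\right) - 7 = -7 + J + v$)
$A = - \frac{58}{273}$ ($A = - \frac{- \frac{10}{-3} + \frac{24}{-13}}{7} = - \frac{\left(-10\right) \left(- \frac{1}{3}\right) + 24 \left(- \frac{1}{13}\right)}{7} = - \frac{\frac{10}{3} - \frac{24}{13}}{7} = \left(- \frac{1}{7}\right) \frac{58}{39} = - \frac{58}{273} \approx -0.21245$)
$\left(A - 44\right) Z{\left(-3,5 \right)} = \left(- \frac{58}{273} - 44\right) \left(-7 - 3 + 5\right) = \left(- \frac{12070}{273}\right) \left(-5\right) = \frac{60350}{273}$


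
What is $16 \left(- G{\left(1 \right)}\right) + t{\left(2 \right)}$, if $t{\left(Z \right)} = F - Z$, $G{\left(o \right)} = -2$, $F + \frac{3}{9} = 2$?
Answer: $\frac{95}{3} \approx 31.667$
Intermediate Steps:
$F = \frac{5}{3}$ ($F = - \frac{1}{3} + 2 = \frac{5}{3} \approx 1.6667$)
$t{\left(Z \right)} = \frac{5}{3} - Z$
$16 \left(- G{\left(1 \right)}\right) + t{\left(2 \right)} = 16 \left(\left(-1\right) \left(-2\right)\right) + \left(\frac{5}{3} - 2\right) = 16 \cdot 2 + \left(\frac{5}{3} - 2\right) = 32 - \frac{1}{3} = \frac{95}{3}$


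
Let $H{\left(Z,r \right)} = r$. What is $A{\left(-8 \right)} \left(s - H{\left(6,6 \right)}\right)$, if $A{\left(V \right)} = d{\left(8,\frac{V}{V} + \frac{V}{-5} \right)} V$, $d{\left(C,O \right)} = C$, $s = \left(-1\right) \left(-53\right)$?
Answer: $-3008$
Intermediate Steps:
$s = 53$
$A{\left(V \right)} = 8 V$
$A{\left(-8 \right)} \left(s - H{\left(6,6 \right)}\right) = 8 \left(-8\right) \left(53 - 6\right) = - 64 \left(53 - 6\right) = \left(-64\right) 47 = -3008$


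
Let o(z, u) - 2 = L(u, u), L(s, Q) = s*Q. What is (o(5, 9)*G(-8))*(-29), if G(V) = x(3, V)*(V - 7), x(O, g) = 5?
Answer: 180525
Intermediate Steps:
L(s, Q) = Q*s
o(z, u) = 2 + u² (o(z, u) = 2 + u*u = 2 + u²)
G(V) = -35 + 5*V (G(V) = 5*(V - 7) = 5*(-7 + V) = -35 + 5*V)
(o(5, 9)*G(-8))*(-29) = ((2 + 9²)*(-35 + 5*(-8)))*(-29) = ((2 + 81)*(-35 - 40))*(-29) = (83*(-75))*(-29) = -6225*(-29) = 180525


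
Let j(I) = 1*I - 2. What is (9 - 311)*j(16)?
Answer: -4228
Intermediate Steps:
j(I) = -2 + I (j(I) = I - 2 = -2 + I)
(9 - 311)*j(16) = (9 - 311)*(-2 + 16) = -302*14 = -4228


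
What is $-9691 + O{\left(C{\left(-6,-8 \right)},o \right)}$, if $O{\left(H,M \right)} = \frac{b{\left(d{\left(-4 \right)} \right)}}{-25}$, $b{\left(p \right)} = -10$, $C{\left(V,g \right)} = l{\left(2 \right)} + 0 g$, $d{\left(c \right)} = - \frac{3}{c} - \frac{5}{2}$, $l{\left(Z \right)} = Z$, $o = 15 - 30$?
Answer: $- \frac{48453}{5} \approx -9690.6$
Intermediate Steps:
$o = -15$
$d{\left(c \right)} = - \frac{5}{2} - \frac{3}{c}$ ($d{\left(c \right)} = - \frac{3}{c} - \frac{5}{2} = - \frac{5}{2} - \frac{3}{c}$)
$C{\left(V,g \right)} = 2$ ($C{\left(V,g \right)} = 2 + 0 g = 2 + 0 = 2$)
$O{\left(H,M \right)} = \frac{2}{5}$ ($O{\left(H,M \right)} = - \frac{10}{-25} = \left(-10\right) \left(- \frac{1}{25}\right) = \frac{2}{5}$)
$-9691 + O{\left(C{\left(-6,-8 \right)},o \right)} = -9691 + \frac{2}{5} = - \frac{48453}{5}$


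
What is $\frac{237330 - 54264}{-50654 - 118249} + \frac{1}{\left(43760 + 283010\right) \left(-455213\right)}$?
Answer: $- \frac{9077019571610521}{8374771048115010} \approx -1.0839$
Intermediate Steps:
$\frac{237330 - 54264}{-50654 - 118249} + \frac{1}{\left(43760 + 283010\right) \left(-455213\right)} = \frac{183066}{-168903} + \frac{1}{326770} \left(- \frac{1}{455213}\right) = 183066 \left(- \frac{1}{168903}\right) + \frac{1}{326770} \left(- \frac{1}{455213}\right) = - \frac{61022}{56301} - \frac{1}{148749952010} = - \frac{9077019571610521}{8374771048115010}$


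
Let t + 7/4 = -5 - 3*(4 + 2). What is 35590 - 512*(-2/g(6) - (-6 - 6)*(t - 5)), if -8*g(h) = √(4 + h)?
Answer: 218374 - 4096*√10/5 ≈ 2.1578e+5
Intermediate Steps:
t = -99/4 (t = -7/4 + (-5 - 3*(4 + 2)) = -7/4 + (-5 - 3*6) = -7/4 + (-5 - 18) = -7/4 - 23 = -99/4 ≈ -24.750)
g(h) = -√(4 + h)/8
35590 - 512*(-2/g(6) - (-6 - 6)*(t - 5)) = 35590 - 512*(-2*(-8/√(4 + 6)) - (-6 - 6)*(-99/4 - 5)) = 35590 - 512*(-2*(-4*√10/5) - (-12)*(-119)/4) = 35590 - 512*(-(-8)*√10/5 - 1*357) = 35590 - 512*(8*√10/5 - 357) = 35590 - 512*(-357 + 8*√10/5) = 35590 + (182784 - 4096*√10/5) = 218374 - 4096*√10/5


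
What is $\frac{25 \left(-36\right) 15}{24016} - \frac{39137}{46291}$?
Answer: $- \frac{55887239}{39704452} \approx -1.4076$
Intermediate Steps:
$\frac{25 \left(-36\right) 15}{24016} - \frac{39137}{46291} = \left(-900\right) 15 \cdot \frac{1}{24016} - \frac{5591}{6613} = \left(-13500\right) \frac{1}{24016} - \frac{5591}{6613} = - \frac{3375}{6004} - \frac{5591}{6613} = - \frac{55887239}{39704452}$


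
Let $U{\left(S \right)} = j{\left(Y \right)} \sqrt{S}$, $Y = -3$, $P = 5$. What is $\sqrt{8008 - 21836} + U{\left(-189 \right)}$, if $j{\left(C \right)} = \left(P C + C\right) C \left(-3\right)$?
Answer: $2 i \left(\sqrt{3457} - 243 \sqrt{21}\right) \approx - 2109.5 i$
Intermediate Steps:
$j{\left(C \right)} = - 18 C^{2}$ ($j{\left(C \right)} = \left(5 C + C\right) C \left(-3\right) = 6 C C \left(-3\right) = 6 C^{2} \left(-3\right) = - 18 C^{2}$)
$U{\left(S \right)} = - 162 \sqrt{S}$ ($U{\left(S \right)} = - 18 \left(-3\right)^{2} \sqrt{S} = \left(-18\right) 9 \sqrt{S} = - 162 \sqrt{S}$)
$\sqrt{8008 - 21836} + U{\left(-189 \right)} = \sqrt{8008 - 21836} - 162 \sqrt{-189} = \sqrt{-13828} - 162 \cdot 3 i \sqrt{21} = 2 i \sqrt{3457} - 486 i \sqrt{21} = - 486 i \sqrt{21} + 2 i \sqrt{3457}$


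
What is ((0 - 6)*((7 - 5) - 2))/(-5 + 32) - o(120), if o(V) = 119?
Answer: -119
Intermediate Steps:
((0 - 6)*((7 - 5) - 2))/(-5 + 32) - o(120) = ((0 - 6)*((7 - 5) - 2))/(-5 + 32) - 1*119 = -6*(2 - 2)/27 - 119 = -6*0*(1/27) - 119 = 0*(1/27) - 119 = 0 - 119 = -119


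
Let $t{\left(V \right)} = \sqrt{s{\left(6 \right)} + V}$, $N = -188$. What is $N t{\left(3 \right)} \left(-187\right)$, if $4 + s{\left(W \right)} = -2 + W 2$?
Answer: $105468$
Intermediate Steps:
$s{\left(W \right)} = -6 + 2 W$ ($s{\left(W \right)} = -4 + \left(-2 + W 2\right) = -4 + \left(-2 + 2 W\right) = -6 + 2 W$)
$t{\left(V \right)} = \sqrt{6 + V}$ ($t{\left(V \right)} = \sqrt{\left(-6 + 2 \cdot 6\right) + V} = \sqrt{\left(-6 + 12\right) + V} = \sqrt{6 + V}$)
$N t{\left(3 \right)} \left(-187\right) = - 188 \sqrt{6 + 3} \left(-187\right) = - 188 \sqrt{9} \left(-187\right) = \left(-188\right) 3 \left(-187\right) = \left(-564\right) \left(-187\right) = 105468$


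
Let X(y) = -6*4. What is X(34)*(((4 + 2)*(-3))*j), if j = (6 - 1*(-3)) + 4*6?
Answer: 14256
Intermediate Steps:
j = 33 (j = (6 + 3) + 24 = 9 + 24 = 33)
X(y) = -24
X(34)*(((4 + 2)*(-3))*j) = -24*(4 + 2)*(-3)*33 = -24*6*(-3)*33 = -(-432)*33 = -24*(-594) = 14256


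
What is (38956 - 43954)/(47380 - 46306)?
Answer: -833/179 ≈ -4.6536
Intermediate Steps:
(38956 - 43954)/(47380 - 46306) = -4998/1074 = -4998*1/1074 = -833/179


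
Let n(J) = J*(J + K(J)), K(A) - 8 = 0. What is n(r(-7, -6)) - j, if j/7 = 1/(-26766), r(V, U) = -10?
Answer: 535327/26766 ≈ 20.000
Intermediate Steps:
K(A) = 8 (K(A) = 8 + 0 = 8)
j = -7/26766 (j = 7/(-26766) = 7*(-1/26766) = -7/26766 ≈ -0.00026153)
n(J) = J*(8 + J) (n(J) = J*(J + 8) = J*(8 + J))
n(r(-7, -6)) - j = -10*(8 - 10) - 1*(-7/26766) = -10*(-2) + 7/26766 = 20 + 7/26766 = 535327/26766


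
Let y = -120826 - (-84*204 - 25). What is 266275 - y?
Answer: 369940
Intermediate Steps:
y = -103665 (y = -120826 - (-17136 - 25) = -120826 - 1*(-17161) = -120826 + 17161 = -103665)
266275 - y = 266275 - 1*(-103665) = 266275 + 103665 = 369940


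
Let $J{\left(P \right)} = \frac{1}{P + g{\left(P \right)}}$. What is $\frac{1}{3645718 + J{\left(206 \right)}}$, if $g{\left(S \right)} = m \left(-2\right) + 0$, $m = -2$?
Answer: $\frac{210}{765600781} \approx 2.7429 \cdot 10^{-7}$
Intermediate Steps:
$g{\left(S \right)} = 4$ ($g{\left(S \right)} = \left(-2\right) \left(-2\right) + 0 = 4 + 0 = 4$)
$J{\left(P \right)} = \frac{1}{4 + P}$ ($J{\left(P \right)} = \frac{1}{P + 4} = \frac{1}{4 + P}$)
$\frac{1}{3645718 + J{\left(206 \right)}} = \frac{1}{3645718 + \frac{1}{4 + 206}} = \frac{1}{3645718 + \frac{1}{210}} = \frac{1}{\frac{765600781}{210}} = \frac{210}{765600781}$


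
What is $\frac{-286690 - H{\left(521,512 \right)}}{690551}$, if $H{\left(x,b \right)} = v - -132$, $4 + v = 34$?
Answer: $- \frac{286852}{690551} \approx -0.4154$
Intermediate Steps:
$v = 30$ ($v = -4 + 34 = 30$)
$H{\left(x,b \right)} = 162$ ($H{\left(x,b \right)} = 30 - -132 = 30 + 132 = 162$)
$\frac{-286690 - H{\left(521,512 \right)}}{690551} = \frac{-286690 - 162}{690551} = \left(-286690 - 162\right) \frac{1}{690551} = \left(-286852\right) \frac{1}{690551} = - \frac{286852}{690551}$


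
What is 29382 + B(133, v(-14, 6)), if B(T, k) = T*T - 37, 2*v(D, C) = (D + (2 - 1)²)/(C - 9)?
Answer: 47034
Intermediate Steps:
v(D, C) = (1 + D)/(2*(-9 + C)) (v(D, C) = ((D + (2 - 1)²)/(C - 9))/2 = ((D + 1²)/(-9 + C))/2 = ((D + 1)/(-9 + C))/2 = ((1 + D)/(-9 + C))/2 = (1 + D)/(2*(-9 + C)))
B(T, k) = -37 + T² (B(T, k) = T² - 37 = -37 + T²)
29382 + B(133, v(-14, 6)) = 29382 + (-37 + 133²) = 29382 + (-37 + 17689) = 29382 + 17652 = 47034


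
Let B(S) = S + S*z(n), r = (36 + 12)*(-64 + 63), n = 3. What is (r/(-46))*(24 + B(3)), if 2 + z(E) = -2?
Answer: 360/23 ≈ 15.652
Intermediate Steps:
z(E) = -4 (z(E) = -2 - 2 = -4)
r = -48 (r = 48*(-1) = -48)
B(S) = -3*S (B(S) = S + S*(-4) = S - 4*S = -3*S)
(r/(-46))*(24 + B(3)) = (-48/(-46))*(24 - 3*3) = (-48*(-1/46))*(24 - 9) = (24/23)*15 = 360/23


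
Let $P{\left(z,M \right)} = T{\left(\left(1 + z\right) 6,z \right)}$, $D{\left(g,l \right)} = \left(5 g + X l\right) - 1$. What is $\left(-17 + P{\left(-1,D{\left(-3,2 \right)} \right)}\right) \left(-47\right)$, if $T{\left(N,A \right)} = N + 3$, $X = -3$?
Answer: $658$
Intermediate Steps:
$D{\left(g,l \right)} = -1 - 3 l + 5 g$ ($D{\left(g,l \right)} = \left(5 g - 3 l\right) - 1 = \left(- 3 l + 5 g\right) - 1 = -1 - 3 l + 5 g$)
$T{\left(N,A \right)} = 3 + N$
$P{\left(z,M \right)} = 9 + 6 z$ ($P{\left(z,M \right)} = 3 + \left(1 + z\right) 6 = 3 + \left(6 + 6 z\right) = 9 + 6 z$)
$\left(-17 + P{\left(-1,D{\left(-3,2 \right)} \right)}\right) \left(-47\right) = \left(-17 + \left(9 + 6 \left(-1\right)\right)\right) \left(-47\right) = \left(-17 + \left(9 - 6\right)\right) \left(-47\right) = \left(-17 + 3\right) \left(-47\right) = \left(-14\right) \left(-47\right) = 658$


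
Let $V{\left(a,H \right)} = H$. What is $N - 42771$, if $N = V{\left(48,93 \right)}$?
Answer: $-42678$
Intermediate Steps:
$N = 93$
$N - 42771 = 93 - 42771 = -42678$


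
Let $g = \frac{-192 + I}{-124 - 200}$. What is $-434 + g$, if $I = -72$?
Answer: $- \frac{11696}{27} \approx -433.19$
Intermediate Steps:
$g = \frac{22}{27}$ ($g = \frac{-192 - 72}{-124 - 200} = - \frac{264}{-324} = \left(-264\right) \left(- \frac{1}{324}\right) = \frac{22}{27} \approx 0.81481$)
$-434 + g = -434 + \frac{22}{27} = - \frac{11696}{27}$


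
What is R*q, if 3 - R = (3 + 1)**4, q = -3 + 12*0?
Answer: 759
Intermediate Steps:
q = -3 (q = -3 + 0 = -3)
R = -253 (R = 3 - (3 + 1)**4 = 3 - 1*4**4 = 3 - 1*256 = 3 - 256 = -253)
R*q = -253*(-3) = 759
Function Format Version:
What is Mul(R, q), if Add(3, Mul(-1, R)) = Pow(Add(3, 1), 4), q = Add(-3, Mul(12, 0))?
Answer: 759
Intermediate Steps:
q = -3 (q = Add(-3, 0) = -3)
R = -253 (R = Add(3, Mul(-1, Pow(Add(3, 1), 4))) = Add(3, Mul(-1, Pow(4, 4))) = Add(3, Mul(-1, 256)) = Add(3, -256) = -253)
Mul(R, q) = Mul(-253, -3) = 759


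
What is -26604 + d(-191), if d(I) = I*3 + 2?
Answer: -27175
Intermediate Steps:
d(I) = 2 + 3*I (d(I) = 3*I + 2 = 2 + 3*I)
-26604 + d(-191) = -26604 + (2 + 3*(-191)) = -26604 + (2 - 573) = -26604 - 571 = -27175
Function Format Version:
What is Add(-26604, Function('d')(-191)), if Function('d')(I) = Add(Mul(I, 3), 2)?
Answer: -27175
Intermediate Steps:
Function('d')(I) = Add(2, Mul(3, I)) (Function('d')(I) = Add(Mul(3, I), 2) = Add(2, Mul(3, I)))
Add(-26604, Function('d')(-191)) = Add(-26604, Add(2, Mul(3, -191))) = Add(-26604, Add(2, -573)) = Add(-26604, -571) = -27175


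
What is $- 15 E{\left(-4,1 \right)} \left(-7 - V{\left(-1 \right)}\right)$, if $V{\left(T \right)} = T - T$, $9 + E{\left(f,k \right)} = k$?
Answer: $-840$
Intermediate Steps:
$E{\left(f,k \right)} = -9 + k$
$V{\left(T \right)} = 0$
$- 15 E{\left(-4,1 \right)} \left(-7 - V{\left(-1 \right)}\right) = - 15 \left(-9 + 1\right) \left(-7 - 0\right) = \left(-15\right) \left(-8\right) \left(-7 + 0\right) = 120 \left(-7\right) = -840$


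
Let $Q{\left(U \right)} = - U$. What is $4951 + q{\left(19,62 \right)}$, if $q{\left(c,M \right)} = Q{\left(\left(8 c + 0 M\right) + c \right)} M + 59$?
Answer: $-5592$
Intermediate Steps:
$q{\left(c,M \right)} = 59 - 9 M c$ ($q{\left(c,M \right)} = - (\left(8 c + 0 M\right) + c) M + 59 = - (\left(8 c + 0\right) + c) M + 59 = - (8 c + c) M + 59 = - 9 c M + 59 = - 9 M c + 59 = 59 - 9 M c$)
$4951 + q{\left(19,62 \right)} = 4951 + \left(59 - 558 \cdot 19\right) = 4951 + \left(59 - 10602\right) = 4951 - 10543 = -5592$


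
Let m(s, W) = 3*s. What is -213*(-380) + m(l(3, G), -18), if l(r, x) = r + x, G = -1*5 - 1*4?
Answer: 80922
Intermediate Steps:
G = -9 (G = -5 - 4 = -9)
-213*(-380) + m(l(3, G), -18) = -213*(-380) + 3*(3 - 9) = 80940 + 3*(-6) = 80940 - 18 = 80922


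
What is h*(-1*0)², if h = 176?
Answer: 0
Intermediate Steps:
h*(-1*0)² = 176*(-1*0)² = 176*0² = 176*0 = 0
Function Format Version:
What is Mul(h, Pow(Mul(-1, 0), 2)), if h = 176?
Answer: 0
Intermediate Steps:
Mul(h, Pow(Mul(-1, 0), 2)) = Mul(176, Pow(Mul(-1, 0), 2)) = Mul(176, Pow(0, 2)) = Mul(176, 0) = 0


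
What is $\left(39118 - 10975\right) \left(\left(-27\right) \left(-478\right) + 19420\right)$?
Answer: $909750618$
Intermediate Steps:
$\left(39118 - 10975\right) \left(\left(-27\right) \left(-478\right) + 19420\right) = 28143 \left(12906 + 19420\right) = 28143 \cdot 32326 = 909750618$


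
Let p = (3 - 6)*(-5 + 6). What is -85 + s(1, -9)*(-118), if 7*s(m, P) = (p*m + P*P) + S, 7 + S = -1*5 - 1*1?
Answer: -8265/7 ≈ -1180.7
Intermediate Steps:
p = -3 (p = -3*1 = -3)
S = -13 (S = -7 + (-1*5 - 1*1) = -7 + (-5 - 1) = -7 - 6 = -13)
s(m, P) = -13/7 - 3*m/7 + P**2/7 (s(m, P) = ((-3*m + P*P) - 13)/7 = ((-3*m + P**2) - 13)/7 = ((P**2 - 3*m) - 13)/7 = (-13 + P**2 - 3*m)/7 = -13/7 - 3*m/7 + P**2/7)
-85 + s(1, -9)*(-118) = -85 + (-13/7 - 3/7*1 + (1/7)*(-9)**2)*(-118) = -85 + (-13/7 - 3/7 + (1/7)*81)*(-118) = -85 + (-13/7 - 3/7 + 81/7)*(-118) = -85 + (65/7)*(-118) = -85 - 7670/7 = -8265/7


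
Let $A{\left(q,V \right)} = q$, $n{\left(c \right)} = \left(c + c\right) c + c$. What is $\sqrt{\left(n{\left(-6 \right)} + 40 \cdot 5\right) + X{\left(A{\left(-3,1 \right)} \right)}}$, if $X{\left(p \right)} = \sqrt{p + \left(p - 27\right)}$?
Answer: $\sqrt{266 + i \sqrt{33}} \approx 16.31 + 0.1761 i$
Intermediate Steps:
$n{\left(c \right)} = c + 2 c^{2}$ ($n{\left(c \right)} = 2 c c + c = 2 c^{2} + c = c + 2 c^{2}$)
$X{\left(p \right)} = \sqrt{-27 + 2 p}$ ($X{\left(p \right)} = \sqrt{p + \left(p - 27\right)} = \sqrt{p + \left(-27 + p\right)} = \sqrt{-27 + 2 p}$)
$\sqrt{\left(n{\left(-6 \right)} + 40 \cdot 5\right) + X{\left(A{\left(-3,1 \right)} \right)}} = \sqrt{\left(- 6 \left(1 + 2 \left(-6\right)\right) + 40 \cdot 5\right) + \sqrt{-27 + 2 \left(-3\right)}} = \sqrt{\left(- 6 \left(1 - 12\right) + 200\right) + \sqrt{-27 - 6}} = \sqrt{\left(\left(-6\right) \left(-11\right) + 200\right) + \sqrt{-33}} = \sqrt{\left(66 + 200\right) + i \sqrt{33}} = \sqrt{266 + i \sqrt{33}}$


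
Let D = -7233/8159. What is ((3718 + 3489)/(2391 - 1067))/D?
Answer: -58801913/9576492 ≈ -6.1402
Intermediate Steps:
D = -7233/8159 (D = -7233*1/8159 = -7233/8159 ≈ -0.88651)
((3718 + 3489)/(2391 - 1067))/D = ((3718 + 3489)/(2391 - 1067))/(-7233/8159) = (7207/1324)*(-8159/7233) = -58801913/9576492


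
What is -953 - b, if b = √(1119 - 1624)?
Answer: -953 - I*√505 ≈ -953.0 - 22.472*I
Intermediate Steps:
b = I*√505 (b = √(-505) = I*√505 ≈ 22.472*I)
-953 - b = -953 - I*√505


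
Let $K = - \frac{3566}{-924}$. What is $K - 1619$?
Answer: $- \frac{746195}{462} \approx -1615.1$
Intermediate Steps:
$K = \frac{1783}{462}$ ($K = \left(-3566\right) \left(- \frac{1}{924}\right) = \frac{1783}{462} \approx 3.8593$)
$K - 1619 = \frac{1783}{462} - 1619 = - \frac{746195}{462}$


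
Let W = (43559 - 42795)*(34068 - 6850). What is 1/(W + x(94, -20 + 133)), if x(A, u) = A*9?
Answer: 1/20795398 ≈ 4.8088e-8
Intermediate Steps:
x(A, u) = 9*A
W = 20794552 (W = 764*27218 = 20794552)
1/(W + x(94, -20 + 133)) = 1/(20794552 + 9*94) = 1/(20794552 + 846) = 1/20795398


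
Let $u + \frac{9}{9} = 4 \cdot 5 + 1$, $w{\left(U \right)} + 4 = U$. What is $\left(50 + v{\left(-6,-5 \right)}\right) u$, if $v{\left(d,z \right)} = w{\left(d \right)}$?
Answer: $800$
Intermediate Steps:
$w{\left(U \right)} = -4 + U$
$u = 20$ ($u = -1 + \left(4 \cdot 5 + 1\right) = -1 + \left(20 + 1\right) = -1 + 21 = 20$)
$v{\left(d,z \right)} = -4 + d$
$\left(50 + v{\left(-6,-5 \right)}\right) u = \left(50 - 10\right) 20 = 40 \cdot 20 = 800$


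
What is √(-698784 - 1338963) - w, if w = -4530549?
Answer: 4530549 + I*√2037747 ≈ 4.5306e+6 + 1427.5*I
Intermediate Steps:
√(-698784 - 1338963) - w = √(-698784 - 1338963) - 1*(-4530549) = √(-2037747) + 4530549 = I*√2037747 + 4530549 = 4530549 + I*√2037747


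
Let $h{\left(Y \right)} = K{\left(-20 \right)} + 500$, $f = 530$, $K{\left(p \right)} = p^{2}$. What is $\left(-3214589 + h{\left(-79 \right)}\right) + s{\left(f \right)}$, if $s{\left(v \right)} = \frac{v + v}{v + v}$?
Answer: $-3213688$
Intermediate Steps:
$s{\left(v \right)} = 1$ ($s{\left(v \right)} = \frac{2 v}{2 v} = 2 v \frac{1}{2 v} = 1$)
$h{\left(Y \right)} = 900$ ($h{\left(Y \right)} = \left(-20\right)^{2} + 500 = 400 + 500 = 900$)
$\left(-3214589 + h{\left(-79 \right)}\right) + s{\left(f \right)} = \left(-3214589 + 900\right) + 1 = -3213689 + 1 = -3213688$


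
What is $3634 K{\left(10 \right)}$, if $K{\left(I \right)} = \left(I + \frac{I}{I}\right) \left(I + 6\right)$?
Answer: $639584$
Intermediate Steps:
$K{\left(I \right)} = \left(1 + I\right) \left(6 + I\right)$ ($K{\left(I \right)} = \left(I + 1\right) \left(6 + I\right) = \left(1 + I\right) \left(6 + I\right)$)
$3634 K{\left(10 \right)} = 3634 \left(6 + 10^{2} + 7 \cdot 10\right) = 3634 \left(6 + 100 + 70\right) = 3634 \cdot 176 = 639584$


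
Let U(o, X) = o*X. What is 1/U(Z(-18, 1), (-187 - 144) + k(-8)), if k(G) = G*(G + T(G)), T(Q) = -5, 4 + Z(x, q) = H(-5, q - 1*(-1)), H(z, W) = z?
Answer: 1/2043 ≈ 0.00048948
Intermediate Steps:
Z(x, q) = -9 (Z(x, q) = -4 - 5 = -9)
k(G) = G*(-5 + G) (k(G) = G*(G - 5) = G*(-5 + G))
U(o, X) = X*o
1/U(Z(-18, 1), (-187 - 144) + k(-8)) = 1/(((-187 - 144) - 8*(-5 - 8))*(-9)) = 1/((-331 - 8*(-13))*(-9)) = 1/((-331 + 104)*(-9)) = 1/(-227*(-9)) = 1/2043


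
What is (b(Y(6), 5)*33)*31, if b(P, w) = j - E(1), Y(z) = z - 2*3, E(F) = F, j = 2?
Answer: 1023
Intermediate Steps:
Y(z) = -6 + z (Y(z) = z - 6 = -6 + z)
b(P, w) = 1 (b(P, w) = 2 - 1*1 = 2 - 1 = 1)
(b(Y(6), 5)*33)*31 = (1*33)*31 = 33*31 = 1023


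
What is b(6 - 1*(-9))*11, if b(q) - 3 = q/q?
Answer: 44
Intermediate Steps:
b(q) = 4 (b(q) = 3 + q/q = 3 + 1 = 4)
b(6 - 1*(-9))*11 = 4*11 = 44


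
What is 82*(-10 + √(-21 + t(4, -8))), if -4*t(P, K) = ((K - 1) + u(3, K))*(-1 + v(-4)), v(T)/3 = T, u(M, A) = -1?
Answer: -820 + 41*I*√214 ≈ -820.0 + 599.78*I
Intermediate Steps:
v(T) = 3*T
t(P, K) = -13/2 + 13*K/4 (t(P, K) = -((K - 1) - 1)*(-1 + 3*(-4))/4 = -((-1 + K) - 1)*(-1 - 12)/4 = -(-2 + K)*(-13)/4 = -(26 - 13*K)/4 = -13/2 + 13*K/4)
82*(-10 + √(-21 + t(4, -8))) = 82*(-10 + √(-21 + (-13/2 + (13/4)*(-8)))) = 82*(-10 + √(-21 + (-13/2 - 26))) = 82*(-10 + √(-21 - 65/2)) = 82*(-10 + √(-107/2)) = 82*(-10 + I*√214/2) = -820 + 41*I*√214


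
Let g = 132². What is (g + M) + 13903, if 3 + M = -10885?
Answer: 20439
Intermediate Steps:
M = -10888 (M = -3 - 10885 = -10888)
g = 17424
(g + M) + 13903 = (17424 - 10888) + 13903 = 6536 + 13903 = 20439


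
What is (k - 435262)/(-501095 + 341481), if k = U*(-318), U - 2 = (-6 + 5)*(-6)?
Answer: 218903/79807 ≈ 2.7429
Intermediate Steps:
U = 8 (U = 2 + (-6 + 5)*(-6) = 2 - 1*(-6) = 2 + 6 = 8)
k = -2544 (k = 8*(-318) = -2544)
(k - 435262)/(-501095 + 341481) = (-2544 - 435262)/(-501095 + 341481) = -437806/(-159614) = -437806*(-1/159614) = 218903/79807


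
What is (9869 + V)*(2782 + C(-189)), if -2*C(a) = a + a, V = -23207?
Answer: -39627198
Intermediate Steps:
C(a) = -a (C(a) = -(a + a)/2 = -a)
(9869 + V)*(2782 + C(-189)) = (9869 - 23207)*(2782 - 1*(-189)) = -13338*(2782 + 189) = -13338*2971 = -39627198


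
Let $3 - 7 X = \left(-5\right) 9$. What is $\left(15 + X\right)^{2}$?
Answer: $\frac{23409}{49} \approx 477.73$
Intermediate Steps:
$X = \frac{48}{7}$ ($X = \frac{3}{7} - \frac{\left(-5\right) 9}{7} = \frac{3}{7} - - \frac{45}{7} = \frac{3}{7} + \frac{45}{7} = \frac{48}{7} \approx 6.8571$)
$\left(15 + X\right)^{2} = \left(15 + \frac{48}{7}\right)^{2} = \left(\frac{153}{7}\right)^{2} = \frac{23409}{49}$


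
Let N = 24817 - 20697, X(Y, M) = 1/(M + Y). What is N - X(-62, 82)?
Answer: 82399/20 ≈ 4120.0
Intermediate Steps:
N = 4120
N - X(-62, 82) = 4120 - 1/(82 - 62) = 4120 - 1/20 = 82399/20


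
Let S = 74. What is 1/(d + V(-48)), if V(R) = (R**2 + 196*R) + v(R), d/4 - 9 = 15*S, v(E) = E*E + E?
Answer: -1/372 ≈ -0.0026882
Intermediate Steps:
v(E) = E + E**2 (v(E) = E**2 + E = E + E**2)
d = 4476 (d = 36 + 4*(15*74) = 36 + 4*1110 = 36 + 4440 = 4476)
V(R) = R**2 + 196*R + R*(1 + R) (V(R) = (R**2 + 196*R) + R*(1 + R) = R**2 + 196*R + R*(1 + R))
1/(d + V(-48)) = 1/(4476 - 48*(197 + 2*(-48))) = 1/(4476 - 48*(197 - 96)) = 1/(4476 - 48*101) = 1/(4476 - 4848) = 1/(-372) = -1/372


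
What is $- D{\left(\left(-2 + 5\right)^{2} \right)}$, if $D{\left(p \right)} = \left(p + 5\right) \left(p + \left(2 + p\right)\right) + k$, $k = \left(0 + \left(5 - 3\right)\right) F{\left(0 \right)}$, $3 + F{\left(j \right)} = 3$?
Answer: $-280$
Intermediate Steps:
$F{\left(j \right)} = 0$ ($F{\left(j \right)} = -3 + 3 = 0$)
$k = 0$ ($k = \left(0 + \left(5 - 3\right)\right) 0 = \left(0 + 2\right) 0 = 2 \cdot 0 = 0$)
$D{\left(p \right)} = \left(2 + 2 p\right) \left(5 + p\right)$ ($D{\left(p \right)} = \left(p + 5\right) \left(p + \left(2 + p\right)\right) + 0 = \left(5 + p\right) \left(2 + 2 p\right) + 0 = \left(2 + 2 p\right) \left(5 + p\right) + 0 = \left(2 + 2 p\right) \left(5 + p\right)$)
$- D{\left(\left(-2 + 5\right)^{2} \right)} = - (10 + 2 \left(\left(-2 + 5\right)^{2}\right)^{2} + 12 \left(-2 + 5\right)^{2}) = - (10 + 2 \left(3^{2}\right)^{2} + 12 \cdot 3^{2}) = - (10 + 2 \cdot 9^{2} + 12 \cdot 9) = - (10 + 2 \cdot 81 + 108) = - (10 + 162 + 108) = \left(-1\right) 280 = -280$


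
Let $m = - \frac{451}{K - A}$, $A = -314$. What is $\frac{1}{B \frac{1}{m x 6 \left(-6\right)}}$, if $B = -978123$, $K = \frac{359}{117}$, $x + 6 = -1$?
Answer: $\frac{4432428}{12095142977} \approx 0.00036646$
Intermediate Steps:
$x = -7$ ($x = -6 - 1 = -7$)
$K = \frac{359}{117}$ ($K = 359 \cdot \frac{1}{117} = \frac{359}{117} \approx 3.0684$)
$m = - \frac{52767}{37097}$ ($m = - \frac{451}{\frac{359}{117} - -314} = - \frac{451}{\frac{359}{117} + 314} = - \frac{451}{\frac{37097}{117}} = \left(-451\right) \frac{117}{37097} = - \frac{52767}{37097} \approx -1.4224$)
$\frac{1}{B \frac{1}{m x 6 \left(-6\right)}} = \frac{1}{\left(-978123\right) \frac{1}{\left(- \frac{52767}{37097}\right) \left(-7\right) 6 \left(-6\right)}} = \frac{1}{\left(-978123\right) \frac{1}{\left(- \frac{52767}{37097}\right) \left(\left(-42\right) \left(-6\right)\right)}} = \frac{1}{\left(-978123\right) \frac{1}{\left(- \frac{52767}{37097}\right) 252}} = \frac{1}{\left(-978123\right) \frac{1}{- \frac{13297284}{37097}}} = \frac{1}{\left(-978123\right) \left(- \frac{37097}{13297284}\right)} = \frac{1}{\frac{12095142977}{4432428}} = \frac{4432428}{12095142977}$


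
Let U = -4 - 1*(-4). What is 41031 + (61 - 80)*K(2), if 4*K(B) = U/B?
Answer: 41031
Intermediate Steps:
U = 0 (U = -4 + 4 = 0)
K(B) = 0 (K(B) = (0/B)/4 = (¼)*0 = 0)
41031 + (61 - 80)*K(2) = 41031 + (61 - 80)*0 = 41031 - 19*0 = 41031 + 0 = 41031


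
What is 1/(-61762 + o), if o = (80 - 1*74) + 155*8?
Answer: -1/60516 ≈ -1.6525e-5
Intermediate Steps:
o = 1246 (o = (80 - 74) + 1240 = 6 + 1240 = 1246)
1/(-61762 + o) = 1/(-61762 + 1246) = 1/(-60516) = -1/60516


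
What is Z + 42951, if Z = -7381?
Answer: 35570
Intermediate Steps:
Z + 42951 = -7381 + 42951 = 35570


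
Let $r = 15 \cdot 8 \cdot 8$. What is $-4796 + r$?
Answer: $-3836$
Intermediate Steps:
$r = 960$ ($r = 120 \cdot 8 = 960$)
$-4796 + r = -4796 + 960 = -3836$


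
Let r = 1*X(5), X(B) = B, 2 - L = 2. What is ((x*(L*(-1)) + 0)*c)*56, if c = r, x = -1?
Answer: 0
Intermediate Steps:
L = 0 (L = 2 - 1*2 = 2 - 2 = 0)
r = 5 (r = 1*5 = 5)
c = 5
((x*(L*(-1)) + 0)*c)*56 = ((-0*(-1) + 0)*5)*56 = ((-1*0 + 0)*5)*56 = ((0 + 0)*5)*56 = (0*5)*56 = 0*56 = 0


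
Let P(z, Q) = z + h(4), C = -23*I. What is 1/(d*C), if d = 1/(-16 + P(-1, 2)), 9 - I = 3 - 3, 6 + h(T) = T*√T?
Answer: 5/69 ≈ 0.072464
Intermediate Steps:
h(T) = -6 + T^(3/2) (h(T) = -6 + T*√T = -6 + T^(3/2))
I = 9 (I = 9 - (3 - 3) = 9 - 1*0 = 9 + 0 = 9)
C = -207 (C = -23*9 = -207)
P(z, Q) = 2 + z (P(z, Q) = z + (-6 + 4^(3/2)) = z + (-6 + 8) = z + 2 = 2 + z)
d = -1/15 (d = 1/(-16 + (2 - 1)) = 1/(-16 + 1) = 1/(-15) = -1/15 ≈ -0.066667)
1/(d*C) = 1/(-1/15*(-207)) = 1/(69/5) = 5/69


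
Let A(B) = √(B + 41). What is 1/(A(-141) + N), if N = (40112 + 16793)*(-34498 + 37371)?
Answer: 32697613/5345669479488865 - 2*I/5345669479488865 ≈ 6.1167e-9 - 3.7413e-16*I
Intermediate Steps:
A(B) = √(41 + B)
N = 163488065 (N = 56905*2873 = 163488065)
1/(A(-141) + N) = 1/(√(41 - 141) + 163488065) = 1/(√(-100) + 163488065) = 1/(10*I + 163488065) = 1/(163488065 + 10*I) = (163488065 - 10*I)/26728347397444325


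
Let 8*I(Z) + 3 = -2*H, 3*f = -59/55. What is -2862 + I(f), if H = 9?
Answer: -22917/8 ≈ -2864.6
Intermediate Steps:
f = -59/165 (f = (-59/55)/3 = (-59*1/55)/3 = (1/3)*(-59/55) = -59/165 ≈ -0.35758)
I(Z) = -21/8 (I(Z) = -3/8 + (-2*9)/8 = -3/8 + (1/8)*(-18) = -3/8 - 9/4 = -21/8)
-2862 + I(f) = -2862 - 21/8 = -22917/8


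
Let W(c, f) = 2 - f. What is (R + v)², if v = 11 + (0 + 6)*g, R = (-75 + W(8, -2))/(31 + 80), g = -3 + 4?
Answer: 3297856/12321 ≈ 267.66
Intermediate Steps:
g = 1
R = -71/111 (R = (-75 + (2 - 1*(-2)))/(31 + 80) = (-75 + (2 + 2))/111 = (-75 + 4)*(1/111) = -71*1/111 = -71/111 ≈ -0.63964)
v = 17 (v = 11 + (0 + 6)*1 = 11 + 6*1 = 11 + 6 = 17)
(R + v)² = (-71/111 + 17)² = (1816/111)² = 3297856/12321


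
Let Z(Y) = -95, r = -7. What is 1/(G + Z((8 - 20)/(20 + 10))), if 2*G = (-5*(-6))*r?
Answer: -1/200 ≈ -0.0050000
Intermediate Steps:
G = -105 (G = (-5*(-6)*(-7))/2 = (30*(-7))/2 = (1/2)*(-210) = -105)
1/(G + Z((8 - 20)/(20 + 10))) = 1/(-105 - 95) = 1/(-200) = -1/200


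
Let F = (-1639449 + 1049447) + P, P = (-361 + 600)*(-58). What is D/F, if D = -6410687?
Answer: 6410687/603864 ≈ 10.616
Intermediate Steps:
P = -13862 (P = 239*(-58) = -13862)
F = -603864 (F = (-1639449 + 1049447) - 13862 = -590002 - 13862 = -603864)
D/F = -6410687/(-603864) = -6410687*(-1/603864) = 6410687/603864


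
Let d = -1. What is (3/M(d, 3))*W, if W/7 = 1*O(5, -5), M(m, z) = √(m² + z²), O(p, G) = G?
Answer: -21*√10/2 ≈ -33.204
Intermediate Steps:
W = -35 (W = 7*(1*(-5)) = 7*(-5) = -35)
(3/M(d, 3))*W = (3/√((-1)² + 3²))*(-35) = (3/√(1 + 9))*(-35) = (3/√10)*(-35) = ((√10/10)*3)*(-35) = (3*√10/10)*(-35) = -21*√10/2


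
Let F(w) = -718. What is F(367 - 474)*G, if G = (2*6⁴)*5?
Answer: -9305280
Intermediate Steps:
G = 12960 (G = (2*1296)*5 = 2592*5 = 12960)
F(367 - 474)*G = -718*12960 = -9305280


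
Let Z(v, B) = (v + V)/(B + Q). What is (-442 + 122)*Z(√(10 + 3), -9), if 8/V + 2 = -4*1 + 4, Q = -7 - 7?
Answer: -1280/23 + 320*√13/23 ≈ -5.4880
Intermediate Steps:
Q = -14
V = -4 (V = 8/(-2 + (-4*1 + 4)) = 8/(-2 + (-4 + 4)) = 8/(-2 + 0) = 8/(-2) = 8*(-½) = -4)
Z(v, B) = (-4 + v)/(-14 + B) (Z(v, B) = (v - 4)/(B - 14) = (-4 + v)/(-14 + B))
(-442 + 122)*Z(√(10 + 3), -9) = (-442 + 122)*((-4 + √(10 + 3))/(-14 - 9)) = -320*(-4 + √13)/(-23) = -(-320)*(-4 + √13)/23 = -320*(4/23 - √13/23) = -1280/23 + 320*√13/23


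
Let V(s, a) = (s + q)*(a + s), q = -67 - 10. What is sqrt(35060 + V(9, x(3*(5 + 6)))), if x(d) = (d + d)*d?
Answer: 2*I*sqrt(28414) ≈ 337.13*I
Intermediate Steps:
q = -77
x(d) = 2*d**2 (x(d) = (2*d)*d = 2*d**2)
V(s, a) = (-77 + s)*(a + s) (V(s, a) = (s - 77)*(a + s) = (-77 + s)*(a + s))
sqrt(35060 + V(9, x(3*(5 + 6)))) = sqrt(35060 + (9**2 - 154*(3*(5 + 6))**2 - 77*9 + (2*(3*(5 + 6))**2)*9)) = sqrt(35060 + (81 - 154*(3*11)**2 - 693 + (2*(3*11)**2)*9)) = sqrt(35060 + (81 - 154*33**2 - 693 + (2*33**2)*9)) = sqrt(35060 + (81 - 154*1089 - 693 + (2*1089)*9)) = sqrt(35060 + (81 - 77*2178 - 693 + 2178*9)) = sqrt(35060 + (81 - 167706 - 693 + 19602)) = sqrt(35060 - 148716) = sqrt(-113656) = 2*I*sqrt(28414)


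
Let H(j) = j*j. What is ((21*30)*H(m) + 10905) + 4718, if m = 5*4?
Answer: 267623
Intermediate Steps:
m = 20
H(j) = j²
((21*30)*H(m) + 10905) + 4718 = ((21*30)*20² + 10905) + 4718 = (630*400 + 10905) + 4718 = (252000 + 10905) + 4718 = 262905 + 4718 = 267623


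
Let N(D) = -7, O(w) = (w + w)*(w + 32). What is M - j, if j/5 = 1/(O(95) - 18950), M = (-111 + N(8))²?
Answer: 14425263/1036 ≈ 13924.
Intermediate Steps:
O(w) = 2*w*(32 + w) (O(w) = (2*w)*(32 + w) = 2*w*(32 + w))
M = 13924 (M = (-111 - 7)² = (-118)² = 13924)
j = 1/1036 (j = 5/(2*95*(32 + 95) - 18950) = 5/(2*95*127 - 18950) = 5/(24130 - 18950) = 5/5180 = 5*(1/5180) = 1/1036 ≈ 0.00096525)
M - j = 13924 - 1*1/1036 = 13924 - 1/1036 = 14425263/1036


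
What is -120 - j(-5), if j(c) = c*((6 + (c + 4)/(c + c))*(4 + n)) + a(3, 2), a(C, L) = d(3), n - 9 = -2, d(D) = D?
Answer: 425/2 ≈ 212.50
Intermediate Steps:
n = 7 (n = 9 - 2 = 7)
a(C, L) = 3
j(c) = 3 + c*(66 + 11*(4 + c)/(2*c)) (j(c) = c*((6 + (c + 4)/(c + c))*(4 + 7)) + 3 = c*((6 + (4 + c)/((2*c)))*11) + 3 = c*((6 + (4 + c)*(1/(2*c)))*11) + 3 = c*((6 + (4 + c)/(2*c))*11) + 3 = c*(66 + 11*(4 + c)/(2*c)) + 3 = 3 + c*(66 + 11*(4 + c)/(2*c)))
-120 - j(-5) = -120 - (25 + (143/2)*(-5)) = -120 - (25 - 715/2) = -120 - 1*(-665/2) = -120 + 665/2 = 425/2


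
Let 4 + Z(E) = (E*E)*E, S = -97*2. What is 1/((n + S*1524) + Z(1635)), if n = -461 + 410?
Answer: 1/4370427164 ≈ 2.2881e-10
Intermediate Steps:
n = -51
S = -194
Z(E) = -4 + E**3 (Z(E) = -4 + (E*E)*E = -4 + E**2*E = -4 + E**3)
1/((n + S*1524) + Z(1635)) = 1/((-51 - 194*1524) + (-4 + 1635**3)) = 1/((-51 - 295656) + (-4 + 4370722875)) = 1/(-295707 + 4370722871) = 1/4370427164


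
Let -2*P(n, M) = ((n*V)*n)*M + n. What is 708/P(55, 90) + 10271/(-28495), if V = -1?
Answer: -110214637/310247861 ≈ -0.35525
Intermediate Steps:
P(n, M) = -n/2 + M*n²/2 (P(n, M) = -(((n*(-1))*n)*M + n)/2 = -(((-n)*n)*M + n)/2 = -((-n²)*M + n)/2 = -(-M*n² + n)/2 = -(n - M*n²)/2 = -n/2 + M*n²/2)
708/P(55, 90) + 10271/(-28495) = 708/(((½)*55*(-1 + 90*55))) + 10271/(-28495) = 708/(((½)*55*(-1 + 4950))) + 10271*(-1/28495) = 708/(((½)*55*4949)) - 10271/28495 = 708/(272195/2) - 10271/28495 = 708*(2/272195) - 10271/28495 = 1416/272195 - 10271/28495 = -110214637/310247861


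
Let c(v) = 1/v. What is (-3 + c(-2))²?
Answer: 49/4 ≈ 12.250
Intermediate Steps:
c(v) = 1/v
(-3 + c(-2))² = (-3 + 1/(-2))² = (-3 - ½)² = (-7/2)² = 49/4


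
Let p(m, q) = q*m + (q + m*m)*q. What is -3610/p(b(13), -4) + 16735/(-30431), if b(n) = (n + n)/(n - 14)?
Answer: 1752965/2069308 ≈ 0.84713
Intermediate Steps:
b(n) = 2*n/(-14 + n) (b(n) = (2*n)/(-14 + n) = 2*n/(-14 + n))
p(m, q) = m*q + q*(q + m²) (p(m, q) = m*q + (q + m²)*q = m*q + q*(q + m²))
-3610/p(b(13), -4) + 16735/(-30431) = -3610*(-1/(4*(2*13/(-14 + 13) - 4 + (2*13/(-14 + 13))²))) + 16735/(-30431) = -3610*(-1/(4*(2*13/(-1) - 4 + (2*13/(-1))²))) + 16735*(-1/30431) = -3610*(-1/(4*(2*13*(-1) - 4 + (2*13*(-1))²))) - 16735/30431 = -3610*(-1/(4*(-26 - 4 + (-26)²))) - 16735/30431 = -3610*(-1/(4*(-26 - 4 + 676))) - 16735/30431 = -3610/((-4*646)) - 16735/30431 = -3610/(-2584) - 16735/30431 = -3610*(-1/2584) - 16735/30431 = 95/68 - 16735/30431 = 1752965/2069308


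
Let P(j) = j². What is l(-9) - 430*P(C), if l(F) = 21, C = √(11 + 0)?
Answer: -4709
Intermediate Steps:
C = √11 ≈ 3.3166
l(-9) - 430*P(C) = 21 - 430*(√11)² = 21 - 430*11 = 21 - 4730 = -4709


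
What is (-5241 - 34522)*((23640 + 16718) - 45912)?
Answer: 220843702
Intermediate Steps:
(-5241 - 34522)*((23640 + 16718) - 45912) = -39763*(40358 - 45912) = -39763*(-5554) = 220843702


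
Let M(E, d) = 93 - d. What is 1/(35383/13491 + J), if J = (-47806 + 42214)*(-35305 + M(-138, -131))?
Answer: 13491/2646569330815 ≈ 5.0975e-9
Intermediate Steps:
J = 196172952 (J = (-47806 + 42214)*(-35305 + (93 - 1*(-131))) = -5592*(-35305 + (93 + 131)) = -5592*(-35305 + 224) = -5592*(-35081) = 196172952)
1/(35383/13491 + J) = 1/(35383/13491 + 196172952) = 1/(2646569330815/13491) = 13491/2646569330815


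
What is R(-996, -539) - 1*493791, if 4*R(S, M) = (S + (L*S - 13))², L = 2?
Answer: 7030837/4 ≈ 1.7577e+6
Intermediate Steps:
R(S, M) = (-13 + 3*S)²/4 (R(S, M) = (S + (2*S - 13))²/4 = (S + (-13 + 2*S))²/4 = (-13 + 3*S)²/4)
R(-996, -539) - 1*493791 = (-13 + 3*(-996))²/4 - 1*493791 = (-13 - 2988)²/4 - 493791 = (¼)*(-3001)² - 493791 = (¼)*9006001 - 493791 = 9006001/4 - 493791 = 7030837/4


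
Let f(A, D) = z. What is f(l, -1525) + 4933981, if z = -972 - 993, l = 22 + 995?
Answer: 4932016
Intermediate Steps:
l = 1017
z = -1965
f(A, D) = -1965
f(l, -1525) + 4933981 = -1965 + 4933981 = 4932016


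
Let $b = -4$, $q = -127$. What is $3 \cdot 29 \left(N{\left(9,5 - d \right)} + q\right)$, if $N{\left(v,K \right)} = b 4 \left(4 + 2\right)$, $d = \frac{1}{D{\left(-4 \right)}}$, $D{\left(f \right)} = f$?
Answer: $-19401$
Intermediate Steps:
$d = - \frac{1}{4}$ ($d = \frac{1}{-4} = - \frac{1}{4} \approx -0.25$)
$N{\left(v,K \right)} = -96$ ($N{\left(v,K \right)} = \left(-4\right) 4 \left(4 + 2\right) = \left(-16\right) 6 = -96$)
$3 \cdot 29 \left(N{\left(9,5 - d \right)} + q\right) = 3 \cdot 29 \left(-96 - 127\right) = 87 \left(-223\right) = -19401$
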